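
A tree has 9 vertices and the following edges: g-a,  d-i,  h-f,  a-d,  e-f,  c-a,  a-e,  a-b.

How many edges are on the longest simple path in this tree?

BFS from h reaches i last, at distance 5; BFS from i confirms no node is farther.
Path: h – f – e – a – d – i.

5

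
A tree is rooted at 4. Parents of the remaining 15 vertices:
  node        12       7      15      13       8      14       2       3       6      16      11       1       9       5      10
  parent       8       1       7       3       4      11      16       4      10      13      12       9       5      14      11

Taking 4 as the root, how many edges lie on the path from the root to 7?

8

Climbing from 7 to the root: 7 → 1 → 9 → 5 → 14 → 11 → 12 → 8 → 4. That's 8 steps.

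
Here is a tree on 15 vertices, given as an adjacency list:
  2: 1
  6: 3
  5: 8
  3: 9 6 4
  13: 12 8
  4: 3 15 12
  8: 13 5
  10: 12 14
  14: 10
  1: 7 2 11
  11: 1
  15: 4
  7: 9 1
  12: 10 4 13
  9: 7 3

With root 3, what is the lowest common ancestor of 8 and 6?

3

Path 8→root: 8 13 12 4 3; path 6→root: 6 3.
First common node: 3.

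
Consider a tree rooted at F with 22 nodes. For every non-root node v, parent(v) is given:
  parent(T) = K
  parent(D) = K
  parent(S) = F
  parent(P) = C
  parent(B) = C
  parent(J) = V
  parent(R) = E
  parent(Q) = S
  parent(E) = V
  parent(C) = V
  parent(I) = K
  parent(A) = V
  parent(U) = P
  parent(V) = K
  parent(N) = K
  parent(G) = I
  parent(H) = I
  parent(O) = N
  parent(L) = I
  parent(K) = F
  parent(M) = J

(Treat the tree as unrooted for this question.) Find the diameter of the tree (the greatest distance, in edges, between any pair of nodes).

7

BFS from Q reaches U last, at distance 7; BFS from U confirms no node is farther.
Path: Q – S – F – K – V – C – P – U.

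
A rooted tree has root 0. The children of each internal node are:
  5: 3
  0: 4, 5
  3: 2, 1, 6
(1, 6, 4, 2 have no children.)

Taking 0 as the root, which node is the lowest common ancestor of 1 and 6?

Ancestors of 1 (toward the root): 1, 3, 5, 0.
Ancestors of 6: 6, 3, 5, 0.
The deepest node appearing in both lists is 3.

3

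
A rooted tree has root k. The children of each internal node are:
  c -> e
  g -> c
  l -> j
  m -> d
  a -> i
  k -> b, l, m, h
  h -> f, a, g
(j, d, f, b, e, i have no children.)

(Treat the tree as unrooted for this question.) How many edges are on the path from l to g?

The path is l – k – h – g, which has 3 edges.

3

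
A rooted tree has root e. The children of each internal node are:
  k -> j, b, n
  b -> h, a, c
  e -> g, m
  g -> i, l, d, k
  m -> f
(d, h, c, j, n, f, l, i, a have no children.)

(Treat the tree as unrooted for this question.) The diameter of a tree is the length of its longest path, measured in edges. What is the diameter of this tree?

6

A longest path is f – m – e – g – k – b – h, with 6 edges.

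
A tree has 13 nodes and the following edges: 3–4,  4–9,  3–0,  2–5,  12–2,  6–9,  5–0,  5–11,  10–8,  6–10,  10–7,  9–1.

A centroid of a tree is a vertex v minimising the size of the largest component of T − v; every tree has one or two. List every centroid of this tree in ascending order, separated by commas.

Delete 4: the remaining components have sizes 6, 6. Max 6 ≤ 6, so 4 is a centroid.
Every other node leaves some component of size > 6, so the centroid is unique.

4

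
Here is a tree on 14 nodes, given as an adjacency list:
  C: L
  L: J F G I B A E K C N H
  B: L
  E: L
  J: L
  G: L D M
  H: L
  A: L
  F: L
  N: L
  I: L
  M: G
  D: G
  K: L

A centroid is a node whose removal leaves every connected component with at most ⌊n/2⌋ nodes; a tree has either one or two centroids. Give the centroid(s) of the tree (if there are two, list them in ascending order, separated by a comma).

L

Delete L: the remaining components have sizes 3, 1, 1, 1, 1, 1, 1, 1, 1, 1, 1. Max 3 ≤ 7, so L is a centroid.
No neighbour of L does as well, so L is the unique centroid.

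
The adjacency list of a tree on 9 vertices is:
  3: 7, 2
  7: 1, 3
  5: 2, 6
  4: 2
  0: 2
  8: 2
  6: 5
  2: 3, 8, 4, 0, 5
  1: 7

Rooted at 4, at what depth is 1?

4

Climbing from 1 to the root: 1 – 7 – 3 – 2 – 4. That's 4 steps.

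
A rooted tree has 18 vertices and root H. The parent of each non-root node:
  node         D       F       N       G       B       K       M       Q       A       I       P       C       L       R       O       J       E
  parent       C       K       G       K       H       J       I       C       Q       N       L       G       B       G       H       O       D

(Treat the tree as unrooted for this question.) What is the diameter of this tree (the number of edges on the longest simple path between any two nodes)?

10

Starting from P, a farthest node is M at distance 10.
One longest path: P–L–B–H–O–J–K–G–N–I–M.
So the diameter is 10.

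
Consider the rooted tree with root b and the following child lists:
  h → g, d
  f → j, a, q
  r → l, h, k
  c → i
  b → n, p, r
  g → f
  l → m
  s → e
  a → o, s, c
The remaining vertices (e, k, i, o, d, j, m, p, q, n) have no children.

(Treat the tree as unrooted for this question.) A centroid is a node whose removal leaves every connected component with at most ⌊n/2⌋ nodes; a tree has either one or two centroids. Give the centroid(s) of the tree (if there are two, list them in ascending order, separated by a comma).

g

Removing g splits the tree into components of sizes 9, 9; the largest is 9 ≤ ⌊19/2⌋ = 9.
Every other node leaves some component of size > 9, so the centroid is unique.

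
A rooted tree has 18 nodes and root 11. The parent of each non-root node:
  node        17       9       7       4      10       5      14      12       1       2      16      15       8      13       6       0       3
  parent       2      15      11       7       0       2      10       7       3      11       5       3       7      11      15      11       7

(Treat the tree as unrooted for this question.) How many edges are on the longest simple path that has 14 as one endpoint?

A farthest node from 14 is 9 (6 also at distance 7).
The path 14–10–0–11–7–3–15–9 has 7 edges.

7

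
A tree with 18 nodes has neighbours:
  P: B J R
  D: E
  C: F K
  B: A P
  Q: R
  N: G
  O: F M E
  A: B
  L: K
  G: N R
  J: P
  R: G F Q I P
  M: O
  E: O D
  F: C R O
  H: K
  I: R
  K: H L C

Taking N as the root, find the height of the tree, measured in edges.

6

A deepest node is H, reached by N-G-R-F-C-K-H.
That path has 6 edges, so the height is 6.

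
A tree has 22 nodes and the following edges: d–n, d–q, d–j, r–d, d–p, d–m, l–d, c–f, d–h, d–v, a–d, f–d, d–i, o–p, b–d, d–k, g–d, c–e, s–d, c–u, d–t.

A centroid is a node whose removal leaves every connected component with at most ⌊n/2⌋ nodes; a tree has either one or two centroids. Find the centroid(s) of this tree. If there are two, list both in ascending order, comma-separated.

d

Delete d: the remaining components have sizes 4, 2, 1, 1, 1, 1, 1, 1, 1, 1, 1, 1, 1, 1, 1, 1, 1. Max 4 ≤ 11, so d is a centroid.
No neighbour of d does as well, so d is the unique centroid.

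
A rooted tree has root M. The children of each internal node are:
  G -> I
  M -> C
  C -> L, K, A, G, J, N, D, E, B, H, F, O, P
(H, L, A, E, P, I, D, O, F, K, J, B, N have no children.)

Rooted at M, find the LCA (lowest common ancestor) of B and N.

Ancestors of B (toward the root): B, C, M.
Ancestors of N: N, C, M.
The deepest node appearing in both lists is C.

C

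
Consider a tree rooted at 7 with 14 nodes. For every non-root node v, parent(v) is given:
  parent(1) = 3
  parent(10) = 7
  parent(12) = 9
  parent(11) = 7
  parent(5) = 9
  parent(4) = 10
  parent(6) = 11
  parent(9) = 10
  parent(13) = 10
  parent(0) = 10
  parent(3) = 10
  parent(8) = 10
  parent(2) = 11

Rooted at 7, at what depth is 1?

3

7–10–3–1 — 3 edges.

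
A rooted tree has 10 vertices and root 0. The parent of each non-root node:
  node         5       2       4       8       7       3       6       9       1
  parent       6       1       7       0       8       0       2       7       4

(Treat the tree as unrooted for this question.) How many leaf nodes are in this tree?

Degree-1 nodes: 3, 5, 9 — 3 of them.

3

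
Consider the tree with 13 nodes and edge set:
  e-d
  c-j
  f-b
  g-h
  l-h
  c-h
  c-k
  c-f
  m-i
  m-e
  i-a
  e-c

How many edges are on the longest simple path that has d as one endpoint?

4

A farthest node from d is a (b, g, l also at distance 4).
The path d-e-m-i-a has 4 edges.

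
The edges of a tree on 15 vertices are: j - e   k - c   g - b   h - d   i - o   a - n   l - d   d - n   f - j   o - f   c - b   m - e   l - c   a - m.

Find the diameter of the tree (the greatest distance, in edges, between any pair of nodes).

A longest path is g – b – c – l – d – n – a – m – e – j – f – o – i, with 12 edges.

12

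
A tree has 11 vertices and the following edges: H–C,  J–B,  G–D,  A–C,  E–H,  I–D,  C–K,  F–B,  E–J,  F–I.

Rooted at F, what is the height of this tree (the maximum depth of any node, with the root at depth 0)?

6

K sits deepest: F → B → J → E → H → C → K — 6 edges from the root.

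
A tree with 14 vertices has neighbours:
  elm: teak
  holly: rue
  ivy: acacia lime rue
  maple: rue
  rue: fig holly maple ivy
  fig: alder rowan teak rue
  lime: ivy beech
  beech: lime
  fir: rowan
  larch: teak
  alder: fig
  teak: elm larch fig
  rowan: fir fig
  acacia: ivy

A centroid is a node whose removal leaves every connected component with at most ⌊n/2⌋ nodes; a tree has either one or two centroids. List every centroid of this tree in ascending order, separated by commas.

fig, rue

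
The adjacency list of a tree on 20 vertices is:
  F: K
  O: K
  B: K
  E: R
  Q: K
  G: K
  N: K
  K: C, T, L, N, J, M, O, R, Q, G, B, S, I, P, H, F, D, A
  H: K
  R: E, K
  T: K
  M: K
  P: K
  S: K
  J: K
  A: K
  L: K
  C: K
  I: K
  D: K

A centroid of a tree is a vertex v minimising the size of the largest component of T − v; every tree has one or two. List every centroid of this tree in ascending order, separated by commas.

K

Delete K: the remaining components have sizes 2, 1, 1, 1, 1, 1, 1, 1, 1, 1, 1, 1, 1, 1, 1, 1, 1, 1. Max 2 ≤ 10, so K is a centroid.
Every other node leaves some component of size > 10, so the centroid is unique.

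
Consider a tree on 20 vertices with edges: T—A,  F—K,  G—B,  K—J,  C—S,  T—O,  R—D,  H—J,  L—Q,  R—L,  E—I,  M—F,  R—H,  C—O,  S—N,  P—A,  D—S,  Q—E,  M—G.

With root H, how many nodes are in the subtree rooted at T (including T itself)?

The subtree rooted at T contains: T, A, P — 3 nodes.

3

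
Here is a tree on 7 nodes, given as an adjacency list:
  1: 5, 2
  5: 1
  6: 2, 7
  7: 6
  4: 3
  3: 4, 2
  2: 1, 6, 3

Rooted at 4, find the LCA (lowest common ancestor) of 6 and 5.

Path 6→root: 6 2 3 4; path 5→root: 5 1 2 3 4.
First common node: 2.

2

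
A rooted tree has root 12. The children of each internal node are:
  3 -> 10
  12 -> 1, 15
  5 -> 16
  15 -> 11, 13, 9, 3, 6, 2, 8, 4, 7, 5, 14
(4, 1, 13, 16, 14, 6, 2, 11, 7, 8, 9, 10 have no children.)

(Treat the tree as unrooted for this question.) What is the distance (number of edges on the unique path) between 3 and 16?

3 - 15 - 5 - 16: 3 edges.

3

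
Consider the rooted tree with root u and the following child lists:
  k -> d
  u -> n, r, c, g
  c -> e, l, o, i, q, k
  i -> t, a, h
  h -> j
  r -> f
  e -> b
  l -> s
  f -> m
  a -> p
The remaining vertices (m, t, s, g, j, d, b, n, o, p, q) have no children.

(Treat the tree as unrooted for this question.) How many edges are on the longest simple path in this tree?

7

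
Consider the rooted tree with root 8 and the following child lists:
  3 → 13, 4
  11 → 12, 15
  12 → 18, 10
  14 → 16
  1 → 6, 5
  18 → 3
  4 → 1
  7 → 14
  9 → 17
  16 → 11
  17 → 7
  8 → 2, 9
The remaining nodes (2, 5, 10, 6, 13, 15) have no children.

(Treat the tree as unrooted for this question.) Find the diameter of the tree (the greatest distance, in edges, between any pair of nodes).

BFS from 2 reaches 5 last, at distance 13; BFS from 5 confirms no node is farther.
Path: 2 – 8 – 9 – 17 – 7 – 14 – 16 – 11 – 12 – 18 – 3 – 4 – 1 – 5.

13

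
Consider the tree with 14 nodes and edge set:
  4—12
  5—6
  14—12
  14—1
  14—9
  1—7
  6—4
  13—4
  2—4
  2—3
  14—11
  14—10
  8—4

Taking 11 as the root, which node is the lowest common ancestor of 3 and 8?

3's ancestor chain is 3, 2, 4, 12, 14, 11 and 8's is 8, 4, 12, 14, 11; they first meet at 4.

4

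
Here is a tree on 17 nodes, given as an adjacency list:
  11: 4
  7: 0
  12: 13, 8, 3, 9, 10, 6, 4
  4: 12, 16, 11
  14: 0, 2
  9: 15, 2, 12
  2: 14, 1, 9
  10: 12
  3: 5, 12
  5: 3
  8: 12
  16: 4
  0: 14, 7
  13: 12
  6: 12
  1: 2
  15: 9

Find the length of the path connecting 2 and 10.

3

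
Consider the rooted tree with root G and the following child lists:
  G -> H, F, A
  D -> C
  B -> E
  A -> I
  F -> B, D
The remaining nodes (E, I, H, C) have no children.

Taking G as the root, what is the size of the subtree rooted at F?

Descendants of F (including itself): F, B, D, E, C. That's 5.

5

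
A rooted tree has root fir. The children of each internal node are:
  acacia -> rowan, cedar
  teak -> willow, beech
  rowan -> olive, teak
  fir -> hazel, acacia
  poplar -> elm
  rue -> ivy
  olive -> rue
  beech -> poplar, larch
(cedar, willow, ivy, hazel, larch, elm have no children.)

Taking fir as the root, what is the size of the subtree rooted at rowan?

Descendants of rowan (including itself): rowan, teak, olive, beech, willow, rue, larch, poplar, ivy, elm. That's 10.

10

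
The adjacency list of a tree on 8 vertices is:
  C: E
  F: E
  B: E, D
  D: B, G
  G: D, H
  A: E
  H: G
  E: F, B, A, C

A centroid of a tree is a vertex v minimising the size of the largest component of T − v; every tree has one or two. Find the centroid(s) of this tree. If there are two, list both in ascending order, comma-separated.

Removing E splits the tree into components of sizes 4, 1, 1, 1; the largest is 4 ≤ ⌊8/2⌋ = 4.
B is adjacent to E and is also a centroid (the largest component after removing it is likewise 4).

B, E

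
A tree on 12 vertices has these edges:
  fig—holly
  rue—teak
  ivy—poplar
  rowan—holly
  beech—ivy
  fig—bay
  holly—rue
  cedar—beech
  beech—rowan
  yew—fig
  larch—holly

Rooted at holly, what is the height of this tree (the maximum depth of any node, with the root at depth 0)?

4

The longest root-to-leaf path is holly–rowan–beech–ivy–poplar (4 edges).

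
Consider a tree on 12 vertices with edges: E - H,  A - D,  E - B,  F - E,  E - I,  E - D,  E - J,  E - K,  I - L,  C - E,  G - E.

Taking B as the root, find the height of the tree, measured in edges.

3

A sits deepest: B–E–D–A — 3 edges from the root.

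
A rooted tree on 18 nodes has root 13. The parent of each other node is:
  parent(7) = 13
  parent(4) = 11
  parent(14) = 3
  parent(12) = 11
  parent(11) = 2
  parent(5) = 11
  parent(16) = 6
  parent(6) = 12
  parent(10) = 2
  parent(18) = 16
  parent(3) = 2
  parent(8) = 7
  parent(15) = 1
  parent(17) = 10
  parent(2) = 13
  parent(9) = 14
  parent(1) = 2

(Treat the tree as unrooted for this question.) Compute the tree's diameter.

8

A longest path is 18–16–6–12–11–2–3–14–9, with 8 edges.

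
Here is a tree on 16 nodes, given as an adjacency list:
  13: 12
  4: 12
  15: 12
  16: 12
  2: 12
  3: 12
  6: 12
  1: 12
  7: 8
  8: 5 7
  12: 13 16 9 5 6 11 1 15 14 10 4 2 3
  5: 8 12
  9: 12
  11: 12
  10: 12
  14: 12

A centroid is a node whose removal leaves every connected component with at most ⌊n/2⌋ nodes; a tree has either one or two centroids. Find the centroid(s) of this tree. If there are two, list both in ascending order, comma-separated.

12

If 12 is removed the pieces have sizes 3, 1, 1, 1, 1, 1, 1, 1, 1, 1, 1, 1, 1, all ≤ ⌊16/2⌋ = 8.
Every other node leaves some component of size > 8, so the centroid is unique.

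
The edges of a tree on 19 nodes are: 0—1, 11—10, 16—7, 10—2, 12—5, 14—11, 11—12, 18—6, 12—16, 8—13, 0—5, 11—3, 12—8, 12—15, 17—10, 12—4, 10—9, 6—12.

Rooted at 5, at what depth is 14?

3

Path from 5 to 14: 5–12–11–14, which has 3 edges.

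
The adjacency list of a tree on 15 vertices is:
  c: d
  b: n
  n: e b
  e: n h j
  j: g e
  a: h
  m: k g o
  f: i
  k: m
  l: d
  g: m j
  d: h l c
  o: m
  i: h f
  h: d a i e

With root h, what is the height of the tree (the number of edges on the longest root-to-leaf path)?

5

A deepest node is k, reached by h–e–j–g–m–k.
That path has 5 edges, so the height is 5.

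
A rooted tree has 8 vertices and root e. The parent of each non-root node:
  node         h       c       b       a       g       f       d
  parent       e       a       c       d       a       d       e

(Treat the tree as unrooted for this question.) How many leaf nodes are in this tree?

4

The leaves are b, f, g, h.
That is 4 leaves.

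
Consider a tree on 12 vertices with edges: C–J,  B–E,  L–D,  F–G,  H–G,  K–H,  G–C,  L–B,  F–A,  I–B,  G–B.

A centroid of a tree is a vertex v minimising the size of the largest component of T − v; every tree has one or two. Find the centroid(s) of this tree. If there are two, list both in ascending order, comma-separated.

G

Removing G splits the tree into components of sizes 5, 2, 2, 2; the largest is 5 ≤ ⌊12/2⌋ = 6.
No neighbour of G does as well, so G is the unique centroid.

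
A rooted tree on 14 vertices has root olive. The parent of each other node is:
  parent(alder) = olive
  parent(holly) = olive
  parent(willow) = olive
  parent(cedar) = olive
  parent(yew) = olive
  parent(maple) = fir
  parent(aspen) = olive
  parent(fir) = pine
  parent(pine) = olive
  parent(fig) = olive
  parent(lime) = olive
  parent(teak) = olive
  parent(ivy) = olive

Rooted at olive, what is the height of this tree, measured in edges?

The longest root-to-leaf path is olive–pine–fir–maple (3 edges).

3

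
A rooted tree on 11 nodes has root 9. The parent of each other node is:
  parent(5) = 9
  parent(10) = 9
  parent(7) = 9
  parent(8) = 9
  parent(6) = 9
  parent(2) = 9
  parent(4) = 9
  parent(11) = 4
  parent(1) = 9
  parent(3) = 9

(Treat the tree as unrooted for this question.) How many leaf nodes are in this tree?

The leaves are 1, 2, 3, 5, 6, 7, 8, 10, 11.
That is 9 leaves.

9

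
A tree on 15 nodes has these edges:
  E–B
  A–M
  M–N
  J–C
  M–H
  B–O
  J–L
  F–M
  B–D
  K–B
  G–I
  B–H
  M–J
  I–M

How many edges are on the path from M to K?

3

M - H - B - K: 3 edges.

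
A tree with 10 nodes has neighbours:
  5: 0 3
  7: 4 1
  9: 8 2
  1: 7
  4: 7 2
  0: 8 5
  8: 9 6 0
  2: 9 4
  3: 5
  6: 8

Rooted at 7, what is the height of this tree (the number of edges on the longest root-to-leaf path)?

3 sits deepest: 7-4-2-9-8-0-5-3 — 7 edges from the root.

7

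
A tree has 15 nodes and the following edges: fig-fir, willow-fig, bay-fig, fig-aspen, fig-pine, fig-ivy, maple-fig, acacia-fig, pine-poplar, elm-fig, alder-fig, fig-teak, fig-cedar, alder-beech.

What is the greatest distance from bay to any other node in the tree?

A farthest node from bay is poplar (beech also at distance 3).
The path bay–fig–pine–poplar has 3 edges.

3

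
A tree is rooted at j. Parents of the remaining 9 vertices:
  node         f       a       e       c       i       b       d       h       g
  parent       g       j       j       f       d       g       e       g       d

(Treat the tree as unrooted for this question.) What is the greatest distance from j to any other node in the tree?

The node farthest from j is c, via j-e-d-g-f-c — 5 edges.

5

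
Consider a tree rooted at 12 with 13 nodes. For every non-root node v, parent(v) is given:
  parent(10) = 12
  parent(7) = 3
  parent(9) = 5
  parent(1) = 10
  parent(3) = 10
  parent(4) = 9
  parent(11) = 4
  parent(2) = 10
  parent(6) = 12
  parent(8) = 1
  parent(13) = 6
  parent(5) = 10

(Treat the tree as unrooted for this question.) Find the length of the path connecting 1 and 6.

Walking from 1: 1 - 10 - 12 - 6. Length 3.

3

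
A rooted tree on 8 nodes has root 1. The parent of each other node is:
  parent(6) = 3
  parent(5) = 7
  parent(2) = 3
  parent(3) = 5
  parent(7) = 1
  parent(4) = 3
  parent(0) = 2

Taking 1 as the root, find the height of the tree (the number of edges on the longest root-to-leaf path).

0 sits deepest: 1 → 7 → 5 → 3 → 2 → 0 — 5 edges from the root.

5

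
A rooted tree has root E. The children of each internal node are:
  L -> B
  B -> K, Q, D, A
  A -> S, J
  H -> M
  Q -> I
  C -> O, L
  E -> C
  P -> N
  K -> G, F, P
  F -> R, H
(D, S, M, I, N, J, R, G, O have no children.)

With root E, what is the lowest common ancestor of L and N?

Ancestors of L (toward the root): L, C, E.
Ancestors of N: N, P, K, B, L, C, E.
The deepest node appearing in both lists is L.

L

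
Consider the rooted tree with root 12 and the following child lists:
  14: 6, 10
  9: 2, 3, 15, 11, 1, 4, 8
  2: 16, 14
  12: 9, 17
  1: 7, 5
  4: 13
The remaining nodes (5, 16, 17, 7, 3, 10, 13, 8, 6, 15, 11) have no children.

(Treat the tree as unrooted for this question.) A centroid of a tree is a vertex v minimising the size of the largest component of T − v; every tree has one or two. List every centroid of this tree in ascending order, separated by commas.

9

Removing 9 splits the tree into components of sizes 5, 3, 2, 2, 1, 1, 1, 1; the largest is 5 ≤ ⌊17/2⌋ = 8.
Every other node leaves some component of size > 8, so the centroid is unique.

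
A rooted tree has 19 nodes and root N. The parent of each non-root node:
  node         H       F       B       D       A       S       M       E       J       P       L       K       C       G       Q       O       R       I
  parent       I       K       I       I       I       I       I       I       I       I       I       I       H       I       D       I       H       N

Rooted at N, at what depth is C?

3

Climbing from C to the root: C – H – I – N. That's 3 steps.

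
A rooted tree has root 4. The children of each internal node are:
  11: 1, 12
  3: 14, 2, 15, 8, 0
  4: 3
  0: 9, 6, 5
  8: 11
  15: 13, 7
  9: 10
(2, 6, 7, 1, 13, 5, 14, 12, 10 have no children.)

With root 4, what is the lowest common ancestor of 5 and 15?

3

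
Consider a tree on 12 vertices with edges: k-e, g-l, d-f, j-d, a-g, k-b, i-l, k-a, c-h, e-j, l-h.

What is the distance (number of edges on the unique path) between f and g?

f - d - j - e - k - a - g: 6 edges.

6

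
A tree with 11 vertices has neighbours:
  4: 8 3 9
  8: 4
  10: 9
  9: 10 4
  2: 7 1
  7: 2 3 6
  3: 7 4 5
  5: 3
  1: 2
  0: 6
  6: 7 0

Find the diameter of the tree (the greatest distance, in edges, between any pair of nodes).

6

A longest path is 10 – 9 – 4 – 3 – 7 – 2 – 1, with 6 edges.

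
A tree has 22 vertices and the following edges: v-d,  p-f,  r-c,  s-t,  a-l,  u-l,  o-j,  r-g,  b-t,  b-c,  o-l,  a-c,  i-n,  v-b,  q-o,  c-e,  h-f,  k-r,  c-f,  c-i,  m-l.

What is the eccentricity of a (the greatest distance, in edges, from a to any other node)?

A farthest node from a is s (d also at distance 4).
The path a–c–b–t–s has 4 edges.

4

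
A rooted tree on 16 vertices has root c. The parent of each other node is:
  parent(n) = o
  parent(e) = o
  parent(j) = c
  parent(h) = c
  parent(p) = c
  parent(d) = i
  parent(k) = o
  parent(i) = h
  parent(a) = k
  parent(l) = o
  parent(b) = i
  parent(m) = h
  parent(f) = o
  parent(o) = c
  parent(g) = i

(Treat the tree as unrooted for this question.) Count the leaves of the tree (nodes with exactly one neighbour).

Degree-1 nodes: a, b, d, e, f, g, j, l, m, n, p — 11 of them.

11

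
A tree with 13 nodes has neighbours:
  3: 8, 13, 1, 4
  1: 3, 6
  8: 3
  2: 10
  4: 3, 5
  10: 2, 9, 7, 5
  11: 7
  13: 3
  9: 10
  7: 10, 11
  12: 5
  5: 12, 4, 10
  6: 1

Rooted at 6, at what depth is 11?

7

Path from 6 to 11: 6 – 1 – 3 – 4 – 5 – 10 – 7 – 11, which has 7 edges.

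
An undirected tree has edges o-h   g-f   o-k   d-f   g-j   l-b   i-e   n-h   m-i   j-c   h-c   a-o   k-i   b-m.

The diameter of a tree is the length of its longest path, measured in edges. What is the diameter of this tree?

11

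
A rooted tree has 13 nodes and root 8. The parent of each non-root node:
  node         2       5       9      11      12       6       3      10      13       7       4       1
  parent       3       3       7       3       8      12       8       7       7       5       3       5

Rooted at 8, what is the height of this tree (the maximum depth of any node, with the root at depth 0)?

4

The longest root-to-leaf path is 8-3-5-7-9 (4 edges).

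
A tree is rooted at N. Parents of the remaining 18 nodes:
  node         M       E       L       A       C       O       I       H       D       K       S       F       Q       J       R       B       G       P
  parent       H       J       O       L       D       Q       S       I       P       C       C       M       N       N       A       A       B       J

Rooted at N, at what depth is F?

9

N–J–P–D–C–S–I–H–M–F — 9 edges.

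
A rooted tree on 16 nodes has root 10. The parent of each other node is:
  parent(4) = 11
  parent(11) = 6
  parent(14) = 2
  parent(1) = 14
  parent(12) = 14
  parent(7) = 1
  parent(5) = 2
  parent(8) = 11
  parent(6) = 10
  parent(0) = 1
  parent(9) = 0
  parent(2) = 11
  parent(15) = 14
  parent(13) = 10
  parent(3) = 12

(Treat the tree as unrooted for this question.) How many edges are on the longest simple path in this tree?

Starting from 9, a farthest node is 13 at distance 8.
One longest path: 9 - 0 - 1 - 14 - 2 - 11 - 6 - 10 - 13.
So the diameter is 8.

8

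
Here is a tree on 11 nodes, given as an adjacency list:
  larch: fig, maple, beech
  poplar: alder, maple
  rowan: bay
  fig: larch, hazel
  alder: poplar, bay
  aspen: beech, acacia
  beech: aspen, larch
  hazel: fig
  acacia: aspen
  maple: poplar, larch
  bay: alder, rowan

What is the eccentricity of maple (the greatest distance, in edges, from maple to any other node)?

4

The node farthest from maple is acacia (rowan also at distance 4), via maple–larch–beech–aspen–acacia — 4 edges.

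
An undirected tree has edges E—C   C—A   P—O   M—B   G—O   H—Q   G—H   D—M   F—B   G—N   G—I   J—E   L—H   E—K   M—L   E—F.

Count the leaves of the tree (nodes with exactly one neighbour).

8

The leaves are A, D, I, J, K, N, P, Q.
That is 8 leaves.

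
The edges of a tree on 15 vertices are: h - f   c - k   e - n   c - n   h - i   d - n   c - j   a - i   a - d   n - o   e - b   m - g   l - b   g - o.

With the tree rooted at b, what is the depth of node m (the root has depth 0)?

b–e–n–o–g–m — 5 edges.

5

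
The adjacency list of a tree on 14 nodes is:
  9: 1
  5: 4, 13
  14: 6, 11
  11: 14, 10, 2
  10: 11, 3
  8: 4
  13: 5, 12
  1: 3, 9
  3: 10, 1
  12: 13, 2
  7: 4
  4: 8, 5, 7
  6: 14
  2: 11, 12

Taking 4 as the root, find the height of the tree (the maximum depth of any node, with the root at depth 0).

9

The longest root-to-leaf path is 4 → 5 → 13 → 12 → 2 → 11 → 10 → 3 → 1 → 9 (9 edges).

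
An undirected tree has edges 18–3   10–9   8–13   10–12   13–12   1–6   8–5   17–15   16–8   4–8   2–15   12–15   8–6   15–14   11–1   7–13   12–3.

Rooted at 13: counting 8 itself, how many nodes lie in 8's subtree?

8's subtree: {8, 5, 6, 16, 4, 1, 11}, size 7.

7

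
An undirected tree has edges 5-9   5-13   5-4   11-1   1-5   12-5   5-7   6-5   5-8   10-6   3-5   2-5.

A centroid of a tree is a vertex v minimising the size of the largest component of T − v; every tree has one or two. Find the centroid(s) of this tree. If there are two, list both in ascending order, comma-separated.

5

Removing 5 splits the tree into components of sizes 2, 2, 1, 1, 1, 1, 1, 1, 1, 1; the largest is 2 ≤ ⌊13/2⌋ = 6.
Every other node leaves some component of size > 6, so the centroid is unique.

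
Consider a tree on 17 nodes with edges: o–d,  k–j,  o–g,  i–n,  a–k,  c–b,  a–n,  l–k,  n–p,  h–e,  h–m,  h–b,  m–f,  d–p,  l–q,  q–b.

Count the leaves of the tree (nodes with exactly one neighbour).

6

Degree-1 nodes: c, e, f, g, i, j — 6 of them.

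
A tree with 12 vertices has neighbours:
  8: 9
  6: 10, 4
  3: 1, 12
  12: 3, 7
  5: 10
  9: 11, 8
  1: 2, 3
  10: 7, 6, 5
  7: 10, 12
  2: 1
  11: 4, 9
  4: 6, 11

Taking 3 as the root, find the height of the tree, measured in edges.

8

8 sits deepest: 3-12-7-10-6-4-11-9-8 — 8 edges from the root.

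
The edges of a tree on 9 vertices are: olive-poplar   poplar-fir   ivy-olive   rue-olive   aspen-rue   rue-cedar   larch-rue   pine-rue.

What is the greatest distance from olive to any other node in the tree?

2

Distances from olive peak at 2, attained at cedar (pine, larch, fir, aspen also at distance 2).
olive–rue–cedar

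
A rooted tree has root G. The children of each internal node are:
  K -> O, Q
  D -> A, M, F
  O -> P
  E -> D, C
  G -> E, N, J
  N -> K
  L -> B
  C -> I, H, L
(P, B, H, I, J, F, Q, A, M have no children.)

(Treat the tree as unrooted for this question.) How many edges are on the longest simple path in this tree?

A longest path is P - O - K - N - G - E - C - L - B, with 8 edges.

8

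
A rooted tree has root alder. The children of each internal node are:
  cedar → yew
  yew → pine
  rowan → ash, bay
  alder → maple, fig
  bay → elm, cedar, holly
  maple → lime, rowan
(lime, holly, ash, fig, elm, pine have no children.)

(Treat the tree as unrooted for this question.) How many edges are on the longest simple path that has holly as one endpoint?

5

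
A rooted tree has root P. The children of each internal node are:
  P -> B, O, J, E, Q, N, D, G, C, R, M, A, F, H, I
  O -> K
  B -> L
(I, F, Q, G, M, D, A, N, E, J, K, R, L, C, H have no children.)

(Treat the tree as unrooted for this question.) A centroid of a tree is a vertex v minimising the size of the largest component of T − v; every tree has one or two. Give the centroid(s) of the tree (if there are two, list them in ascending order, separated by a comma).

If P is removed the pieces have sizes 2, 2, 1, 1, 1, 1, 1, 1, 1, 1, 1, 1, 1, 1, 1, all ≤ ⌊18/2⌋ = 9.
Every other node leaves some component of size > 9, so the centroid is unique.

P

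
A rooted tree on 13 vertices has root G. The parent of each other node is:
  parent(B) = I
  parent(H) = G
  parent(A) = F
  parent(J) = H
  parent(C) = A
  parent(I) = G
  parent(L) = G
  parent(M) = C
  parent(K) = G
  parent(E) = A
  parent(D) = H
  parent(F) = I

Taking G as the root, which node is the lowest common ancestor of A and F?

F

Path A→root: A F I G; path F→root: F I G.
First common node: F.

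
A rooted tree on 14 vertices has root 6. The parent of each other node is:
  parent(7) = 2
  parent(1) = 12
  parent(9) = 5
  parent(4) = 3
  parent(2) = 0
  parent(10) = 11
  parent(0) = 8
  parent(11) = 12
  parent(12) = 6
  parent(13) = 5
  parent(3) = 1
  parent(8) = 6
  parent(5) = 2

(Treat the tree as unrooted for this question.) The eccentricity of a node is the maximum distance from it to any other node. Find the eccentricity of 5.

8

Distances from 5 peak at 8, attained at 4.
5 – 2 – 0 – 8 – 6 – 12 – 1 – 3 – 4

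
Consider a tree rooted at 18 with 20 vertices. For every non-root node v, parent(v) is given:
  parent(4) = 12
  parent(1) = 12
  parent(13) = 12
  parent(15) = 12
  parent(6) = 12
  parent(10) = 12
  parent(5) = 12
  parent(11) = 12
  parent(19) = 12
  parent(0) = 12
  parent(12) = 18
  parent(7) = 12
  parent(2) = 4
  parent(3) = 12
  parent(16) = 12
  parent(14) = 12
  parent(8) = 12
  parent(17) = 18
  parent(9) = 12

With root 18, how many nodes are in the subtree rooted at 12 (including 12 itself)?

18

The subtree rooted at 12 contains: 12, 11, 7, 16, 15, 9, 0, 3, 8, 19, 4, 13, 6, 5, 14, 1, 10, 2 — 18 nodes.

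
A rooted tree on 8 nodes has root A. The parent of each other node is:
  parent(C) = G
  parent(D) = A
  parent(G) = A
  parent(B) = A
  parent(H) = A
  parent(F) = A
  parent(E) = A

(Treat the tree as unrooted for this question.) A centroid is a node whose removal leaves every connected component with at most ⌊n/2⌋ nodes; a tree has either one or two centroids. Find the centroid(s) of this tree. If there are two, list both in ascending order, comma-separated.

A

Removing A splits the tree into components of sizes 2, 1, 1, 1, 1, 1; the largest is 2 ≤ ⌊8/2⌋ = 4.
Every other node leaves some component of size > 4, so the centroid is unique.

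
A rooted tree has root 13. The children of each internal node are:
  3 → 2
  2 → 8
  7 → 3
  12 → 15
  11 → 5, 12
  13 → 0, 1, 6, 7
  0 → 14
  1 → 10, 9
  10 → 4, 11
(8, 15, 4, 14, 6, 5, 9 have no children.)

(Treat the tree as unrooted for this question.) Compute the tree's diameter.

9

Starting from 8, a farthest node is 15 at distance 9.
One longest path: 8-2-3-7-13-1-10-11-12-15.
So the diameter is 9.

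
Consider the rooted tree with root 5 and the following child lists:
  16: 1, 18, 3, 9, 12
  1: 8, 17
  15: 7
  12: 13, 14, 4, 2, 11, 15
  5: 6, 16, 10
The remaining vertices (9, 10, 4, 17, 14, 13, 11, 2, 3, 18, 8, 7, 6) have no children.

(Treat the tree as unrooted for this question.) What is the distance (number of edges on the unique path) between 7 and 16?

The path is 7 - 15 - 12 - 16, which has 3 edges.

3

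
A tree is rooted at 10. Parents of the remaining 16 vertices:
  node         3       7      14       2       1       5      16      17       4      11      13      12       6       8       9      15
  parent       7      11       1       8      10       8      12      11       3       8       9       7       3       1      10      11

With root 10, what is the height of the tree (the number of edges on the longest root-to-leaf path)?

6

4 sits deepest: 10 – 1 – 8 – 11 – 7 – 3 – 4 — 6 edges from the root.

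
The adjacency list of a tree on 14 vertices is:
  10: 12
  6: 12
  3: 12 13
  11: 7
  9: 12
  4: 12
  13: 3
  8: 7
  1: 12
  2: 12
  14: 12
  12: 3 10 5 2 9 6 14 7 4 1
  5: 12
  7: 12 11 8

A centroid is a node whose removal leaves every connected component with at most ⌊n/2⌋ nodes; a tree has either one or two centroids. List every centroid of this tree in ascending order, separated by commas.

12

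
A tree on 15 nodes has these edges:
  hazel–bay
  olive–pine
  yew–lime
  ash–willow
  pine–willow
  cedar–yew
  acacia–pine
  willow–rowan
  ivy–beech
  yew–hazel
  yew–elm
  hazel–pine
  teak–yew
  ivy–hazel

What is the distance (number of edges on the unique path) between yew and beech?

3

Walking from yew: yew–hazel–ivy–beech. Length 3.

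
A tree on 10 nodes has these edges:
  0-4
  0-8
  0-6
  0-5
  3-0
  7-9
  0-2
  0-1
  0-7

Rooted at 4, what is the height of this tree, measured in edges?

A deepest node is 9, reached by 4 – 0 – 7 – 9.
That path has 3 edges, so the height is 3.

3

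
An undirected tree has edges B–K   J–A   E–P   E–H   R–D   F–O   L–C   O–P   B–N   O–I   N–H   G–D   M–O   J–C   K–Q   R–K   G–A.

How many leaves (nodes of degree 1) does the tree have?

5

The leaves are F, I, L, M, Q.
That is 5 leaves.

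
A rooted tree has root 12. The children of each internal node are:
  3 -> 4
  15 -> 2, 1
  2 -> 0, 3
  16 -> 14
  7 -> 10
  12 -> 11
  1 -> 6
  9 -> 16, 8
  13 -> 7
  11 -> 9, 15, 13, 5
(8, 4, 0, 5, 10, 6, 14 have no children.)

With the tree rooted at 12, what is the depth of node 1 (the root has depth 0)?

12 → 11 → 15 → 1 — 3 edges.

3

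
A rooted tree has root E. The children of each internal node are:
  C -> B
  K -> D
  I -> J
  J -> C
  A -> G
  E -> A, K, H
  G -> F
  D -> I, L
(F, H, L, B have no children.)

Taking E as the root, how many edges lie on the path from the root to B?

Climbing from B to the root: B → C → J → I → D → K → E. That's 6 steps.

6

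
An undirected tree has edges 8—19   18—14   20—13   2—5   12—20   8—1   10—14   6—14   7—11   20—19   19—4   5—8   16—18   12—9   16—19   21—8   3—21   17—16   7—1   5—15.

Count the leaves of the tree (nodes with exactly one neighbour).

The leaves are 2, 3, 4, 6, 9, 10, 11, 13, 15, 17.
That is 10 leaves.

10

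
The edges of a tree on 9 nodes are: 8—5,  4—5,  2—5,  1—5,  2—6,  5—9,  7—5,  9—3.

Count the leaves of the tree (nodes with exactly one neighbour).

6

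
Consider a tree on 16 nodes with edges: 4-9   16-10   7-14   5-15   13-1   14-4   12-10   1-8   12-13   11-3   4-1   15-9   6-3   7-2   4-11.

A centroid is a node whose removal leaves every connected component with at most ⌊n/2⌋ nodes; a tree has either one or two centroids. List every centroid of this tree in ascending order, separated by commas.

Delete 4: the remaining components have sizes 6, 3, 3, 3. Max 6 ≤ 8, so 4 is a centroid.
No neighbour of 4 does as well, so 4 is the unique centroid.

4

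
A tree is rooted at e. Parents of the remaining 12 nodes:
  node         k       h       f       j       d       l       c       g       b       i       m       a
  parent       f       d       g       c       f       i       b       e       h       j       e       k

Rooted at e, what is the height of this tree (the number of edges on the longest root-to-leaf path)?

9

The longest root-to-leaf path is e–g–f–d–h–b–c–j–i–l (9 edges).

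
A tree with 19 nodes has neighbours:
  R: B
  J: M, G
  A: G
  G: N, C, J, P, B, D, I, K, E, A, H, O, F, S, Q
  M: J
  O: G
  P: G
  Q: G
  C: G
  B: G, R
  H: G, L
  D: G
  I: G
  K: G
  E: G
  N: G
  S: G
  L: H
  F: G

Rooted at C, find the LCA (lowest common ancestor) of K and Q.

Ancestors of K (toward the root): K, G, C.
Ancestors of Q: Q, G, C.
The deepest node appearing in both lists is G.

G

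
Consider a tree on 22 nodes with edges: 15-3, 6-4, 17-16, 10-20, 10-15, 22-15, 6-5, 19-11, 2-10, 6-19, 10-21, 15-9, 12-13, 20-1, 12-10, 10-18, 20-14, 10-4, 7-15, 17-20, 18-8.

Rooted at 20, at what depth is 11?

Climbing from 11 to the root: 11 → 19 → 6 → 4 → 10 → 20. That's 5 steps.

5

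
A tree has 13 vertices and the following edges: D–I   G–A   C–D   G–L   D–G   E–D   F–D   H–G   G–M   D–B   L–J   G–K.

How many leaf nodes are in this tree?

10

Degree-1 nodes: A, B, C, E, F, H, I, J, K, M — 10 of them.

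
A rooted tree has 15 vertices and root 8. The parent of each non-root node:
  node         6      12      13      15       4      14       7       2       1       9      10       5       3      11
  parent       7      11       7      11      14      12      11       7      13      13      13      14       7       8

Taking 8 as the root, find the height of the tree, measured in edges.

4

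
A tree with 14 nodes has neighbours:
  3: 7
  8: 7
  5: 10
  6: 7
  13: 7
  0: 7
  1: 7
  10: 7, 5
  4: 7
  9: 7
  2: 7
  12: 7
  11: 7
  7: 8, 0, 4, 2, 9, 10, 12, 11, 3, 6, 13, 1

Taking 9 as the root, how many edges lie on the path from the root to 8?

2

9 – 7 – 8 — 2 edges.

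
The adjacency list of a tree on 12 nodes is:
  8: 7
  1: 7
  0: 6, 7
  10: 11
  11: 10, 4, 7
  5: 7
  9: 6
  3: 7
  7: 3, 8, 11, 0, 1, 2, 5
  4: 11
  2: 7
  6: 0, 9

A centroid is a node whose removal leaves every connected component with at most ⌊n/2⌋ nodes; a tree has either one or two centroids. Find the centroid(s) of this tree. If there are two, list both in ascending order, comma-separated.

Removing 7 splits the tree into components of sizes 3, 3, 1, 1, 1, 1, 1; the largest is 3 ≤ ⌊12/2⌋ = 6.
Every other node leaves some component of size > 6, so the centroid is unique.

7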